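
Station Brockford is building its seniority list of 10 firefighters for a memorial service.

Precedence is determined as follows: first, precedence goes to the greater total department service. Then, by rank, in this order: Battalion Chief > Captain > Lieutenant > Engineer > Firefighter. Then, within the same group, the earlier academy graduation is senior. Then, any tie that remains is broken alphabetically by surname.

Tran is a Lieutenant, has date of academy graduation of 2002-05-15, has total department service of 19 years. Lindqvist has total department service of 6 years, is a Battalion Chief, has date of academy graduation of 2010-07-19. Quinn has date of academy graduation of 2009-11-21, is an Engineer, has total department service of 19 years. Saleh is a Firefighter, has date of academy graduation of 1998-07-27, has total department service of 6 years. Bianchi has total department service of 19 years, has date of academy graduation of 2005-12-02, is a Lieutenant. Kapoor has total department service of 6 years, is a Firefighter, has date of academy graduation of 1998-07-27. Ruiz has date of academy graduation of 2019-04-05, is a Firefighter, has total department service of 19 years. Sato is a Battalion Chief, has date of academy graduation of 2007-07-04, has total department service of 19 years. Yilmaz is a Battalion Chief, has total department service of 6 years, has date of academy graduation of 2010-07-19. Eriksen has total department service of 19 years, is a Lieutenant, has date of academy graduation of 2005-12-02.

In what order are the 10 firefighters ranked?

Sato, Tran, Bianchi, Eriksen, Quinn, Ruiz, Lindqvist, Yilmaz, Kapoor, Saleh

By total department service (higher first): Sato, Tran, Bianchi, Eriksen, Quinn and Ruiz (each 19 years); then Lindqvist, Yilmaz, Kapoor and Saleh (each 6 years).
Among Sato, Tran, Bianchi, Eriksen, Quinn and Ruiz, by rank: Sato (Battalion Chief) before Tran, Bianchi and Eriksen (Lieutenant) before Quinn (Engineer) before Ruiz (Firefighter).
Among Tran, Bianchi and Eriksen, by date of academy graduation (earlier first): Tran (2002-05-15) before Bianchi and Eriksen (2005-12-02).
Among Bianchi and Eriksen, alphabetically by surname: Bianchi before Eriksen.
Among Lindqvist, Yilmaz, Kapoor and Saleh, by rank: Lindqvist and Yilmaz (Battalion Chief) before Kapoor and Saleh (Firefighter).
Lindqvist and Yilmaz both have date of academy graduation 2010-07-19, so the next rule applies.
Among Lindqvist and Yilmaz, alphabetically by surname: Lindqvist before Yilmaz.
Kapoor and Saleh both have date of academy graduation 1998-07-27, so the next rule applies.
Among Kapoor and Saleh, alphabetically by surname: Kapoor before Saleh.
Full order: Sato, Tran, Bianchi, Eriksen, Quinn, Ruiz, Lindqvist, Yilmaz, Kapoor, Saleh.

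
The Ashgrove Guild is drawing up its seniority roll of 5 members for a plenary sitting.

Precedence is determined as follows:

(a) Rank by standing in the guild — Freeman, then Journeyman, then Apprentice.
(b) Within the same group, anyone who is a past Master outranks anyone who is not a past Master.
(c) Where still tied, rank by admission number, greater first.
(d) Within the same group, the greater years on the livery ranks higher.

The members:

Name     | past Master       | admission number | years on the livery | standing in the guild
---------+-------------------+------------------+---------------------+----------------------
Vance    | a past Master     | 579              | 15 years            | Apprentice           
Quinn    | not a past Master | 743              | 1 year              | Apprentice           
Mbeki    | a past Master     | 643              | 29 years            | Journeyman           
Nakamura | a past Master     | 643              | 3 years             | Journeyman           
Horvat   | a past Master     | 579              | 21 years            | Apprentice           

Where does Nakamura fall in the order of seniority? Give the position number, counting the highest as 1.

By standing in the guild: Mbeki and Nakamura (Journeyman); then Horvat, Vance and Quinn (Apprentice).
Mbeki and Nakamura are each a past Master, so the next rule applies.
Mbeki and Nakamura both have admission number 643, so the next rule applies.
Among Mbeki and Nakamura, by years on the livery (higher first): Mbeki (29 years) before Nakamura (3 years).
Among Horvat, Vance and Quinn, a past Master before not a past Master: Horvat and Vance (a past Master) before Quinn (not a past Master).
Horvat and Vance both have admission number 579, so the next rule applies.
Among Horvat and Vance, by years on the livery (higher first): Horvat (21 years) before Vance (15 years).
Order: Mbeki, Nakamura, Horvat, Vance, Quinn. So position 2.

2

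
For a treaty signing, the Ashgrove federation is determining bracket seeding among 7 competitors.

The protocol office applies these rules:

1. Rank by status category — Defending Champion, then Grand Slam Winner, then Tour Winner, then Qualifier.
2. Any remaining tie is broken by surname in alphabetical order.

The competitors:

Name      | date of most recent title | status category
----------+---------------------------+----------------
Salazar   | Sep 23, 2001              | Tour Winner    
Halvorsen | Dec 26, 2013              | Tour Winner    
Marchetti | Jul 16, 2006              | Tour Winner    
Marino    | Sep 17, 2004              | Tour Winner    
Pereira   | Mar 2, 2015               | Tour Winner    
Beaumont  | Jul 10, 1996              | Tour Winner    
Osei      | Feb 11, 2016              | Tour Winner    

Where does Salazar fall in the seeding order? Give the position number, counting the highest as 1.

By status category: Beaumont, Halvorsen, Marchetti, Marino, Osei, Pereira and Salazar (Tour Winner).
Among Beaumont, Halvorsen, Marchetti, Marino, Osei, Pereira and Salazar, alphabetically by surname: Beaumont before Halvorsen before Marchetti before Marino before Osei before Pereira before Salazar.
Order: Beaumont, Halvorsen, Marchetti, Marino, Osei, Pereira, Salazar. So position 7.

7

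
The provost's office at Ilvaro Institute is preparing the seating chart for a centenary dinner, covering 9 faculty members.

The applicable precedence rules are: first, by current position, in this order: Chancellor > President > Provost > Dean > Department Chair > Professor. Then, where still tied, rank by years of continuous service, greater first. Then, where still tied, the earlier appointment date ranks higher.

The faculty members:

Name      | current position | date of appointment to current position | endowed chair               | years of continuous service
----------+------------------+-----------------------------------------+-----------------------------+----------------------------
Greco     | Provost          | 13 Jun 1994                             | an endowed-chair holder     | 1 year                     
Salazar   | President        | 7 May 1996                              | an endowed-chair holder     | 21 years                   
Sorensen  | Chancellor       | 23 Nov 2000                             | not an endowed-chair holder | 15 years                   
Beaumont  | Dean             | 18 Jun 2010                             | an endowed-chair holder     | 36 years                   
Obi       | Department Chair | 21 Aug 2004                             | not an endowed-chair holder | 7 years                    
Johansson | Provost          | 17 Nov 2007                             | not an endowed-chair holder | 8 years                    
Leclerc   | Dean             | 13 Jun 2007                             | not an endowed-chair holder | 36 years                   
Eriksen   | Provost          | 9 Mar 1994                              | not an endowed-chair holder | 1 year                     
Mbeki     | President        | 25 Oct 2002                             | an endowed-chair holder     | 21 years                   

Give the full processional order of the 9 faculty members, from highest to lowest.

Sorensen, Salazar, Mbeki, Johansson, Eriksen, Greco, Leclerc, Beaumont, Obi

By current position: Sorensen (Chancellor); then Salazar and Mbeki (President); then Johansson, Eriksen and Greco (Provost); then Leclerc and Beaumont (Dean); then Obi (Department Chair).
Salazar and Mbeki both have years of continuous service 21 years, so the next rule applies.
Among Salazar and Mbeki, by date of appointment to current position (earlier first): Salazar (7 May 1996) before Mbeki (25 Oct 2002).
Among Johansson, Eriksen and Greco, by years of continuous service (higher first): Johansson (8 years) before Eriksen and Greco (1 year).
Among Eriksen and Greco, by date of appointment to current position (earlier first): Eriksen (9 Mar 1994) before Greco (13 Jun 1994).
Leclerc and Beaumont both have years of continuous service 36 years, so the next rule applies.
Among Leclerc and Beaumont, by date of appointment to current position (earlier first): Leclerc (13 Jun 2007) before Beaumont (18 Jun 2010).
Full order: Sorensen, Salazar, Mbeki, Johansson, Eriksen, Greco, Leclerc, Beaumont, Obi.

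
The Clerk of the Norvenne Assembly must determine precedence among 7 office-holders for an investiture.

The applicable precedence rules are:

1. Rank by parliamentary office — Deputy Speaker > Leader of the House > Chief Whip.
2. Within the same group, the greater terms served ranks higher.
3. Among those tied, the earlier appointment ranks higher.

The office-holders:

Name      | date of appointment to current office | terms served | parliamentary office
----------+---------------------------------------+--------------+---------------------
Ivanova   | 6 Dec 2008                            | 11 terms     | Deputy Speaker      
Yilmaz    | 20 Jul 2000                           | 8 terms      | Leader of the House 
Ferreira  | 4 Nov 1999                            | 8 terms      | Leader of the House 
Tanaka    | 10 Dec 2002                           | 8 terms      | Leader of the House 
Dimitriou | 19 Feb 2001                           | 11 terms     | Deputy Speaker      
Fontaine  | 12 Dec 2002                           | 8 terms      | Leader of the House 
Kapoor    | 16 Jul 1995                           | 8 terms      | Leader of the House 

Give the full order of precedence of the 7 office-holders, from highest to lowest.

By parliamentary office: Dimitriou and Ivanova (Deputy Speaker); then Kapoor, Ferreira, Yilmaz, Tanaka and Fontaine (Leader of the House).
Dimitriou and Ivanova both have terms served 11 terms, so the next rule applies.
Among Dimitriou and Ivanova, by date of appointment to current office (earlier first): Dimitriou (19 Feb 2001) before Ivanova (6 Dec 2008).
Kapoor, Ferreira, Yilmaz, Tanaka and Fontaine all have terms served 8 terms, so the next rule applies.
Among Kapoor, Ferreira, Yilmaz, Tanaka and Fontaine, by date of appointment to current office (earlier first): Kapoor (16 Jul 1995) before Ferreira (4 Nov 1999) before Yilmaz (20 Jul 2000) before Tanaka (10 Dec 2002) before Fontaine (12 Dec 2002).
Full order: Dimitriou, Ivanova, Kapoor, Ferreira, Yilmaz, Tanaka, Fontaine.

Dimitriou, Ivanova, Kapoor, Ferreira, Yilmaz, Tanaka, Fontaine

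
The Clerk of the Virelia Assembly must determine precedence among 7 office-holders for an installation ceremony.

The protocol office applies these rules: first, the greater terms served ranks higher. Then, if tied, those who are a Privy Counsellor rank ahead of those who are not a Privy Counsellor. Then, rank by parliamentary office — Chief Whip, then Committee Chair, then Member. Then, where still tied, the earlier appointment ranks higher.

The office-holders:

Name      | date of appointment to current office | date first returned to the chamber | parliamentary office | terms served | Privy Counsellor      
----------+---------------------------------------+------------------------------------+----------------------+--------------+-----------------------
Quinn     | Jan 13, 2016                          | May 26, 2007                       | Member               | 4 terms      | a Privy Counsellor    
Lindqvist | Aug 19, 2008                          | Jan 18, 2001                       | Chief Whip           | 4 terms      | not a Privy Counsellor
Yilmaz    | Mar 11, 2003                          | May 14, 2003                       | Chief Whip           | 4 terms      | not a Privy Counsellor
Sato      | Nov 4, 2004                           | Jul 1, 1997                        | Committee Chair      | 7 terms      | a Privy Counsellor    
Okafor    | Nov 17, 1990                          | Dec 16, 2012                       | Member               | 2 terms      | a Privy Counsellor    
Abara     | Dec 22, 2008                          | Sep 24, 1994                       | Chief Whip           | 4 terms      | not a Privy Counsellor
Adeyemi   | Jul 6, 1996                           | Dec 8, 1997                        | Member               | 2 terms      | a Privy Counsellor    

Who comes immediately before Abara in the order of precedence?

By terms served (higher first): Sato (7 terms); then Quinn, Yilmaz, Lindqvist and Abara (each 4 terms); then Okafor and Adeyemi (both 2 terms).
Among Quinn, Yilmaz, Lindqvist and Abara, a Privy Counsellor before not a Privy Counsellor: Quinn (a Privy Counsellor) before Yilmaz, Lindqvist and Abara (not a Privy Counsellor).
Yilmaz, Lindqvist and Abara are each Chief Whip, so the next rule applies.
Among Yilmaz, Lindqvist and Abara, by date of appointment to current office (earlier first): Yilmaz (Mar 11, 2003) before Lindqvist (Aug 19, 2008) before Abara (Dec 22, 2008).
Okafor and Adeyemi are each a Privy Counsellor, so the next rule applies.
Okafor and Adeyemi are each Member, so the next rule applies.
Among Okafor and Adeyemi, by date of appointment to current office (earlier first): Okafor (Nov 17, 1990) before Adeyemi (Jul 6, 1996).
Order: Sato, Quinn, Yilmaz, Lindqvist, Abara, Okafor, Adeyemi.

Lindqvist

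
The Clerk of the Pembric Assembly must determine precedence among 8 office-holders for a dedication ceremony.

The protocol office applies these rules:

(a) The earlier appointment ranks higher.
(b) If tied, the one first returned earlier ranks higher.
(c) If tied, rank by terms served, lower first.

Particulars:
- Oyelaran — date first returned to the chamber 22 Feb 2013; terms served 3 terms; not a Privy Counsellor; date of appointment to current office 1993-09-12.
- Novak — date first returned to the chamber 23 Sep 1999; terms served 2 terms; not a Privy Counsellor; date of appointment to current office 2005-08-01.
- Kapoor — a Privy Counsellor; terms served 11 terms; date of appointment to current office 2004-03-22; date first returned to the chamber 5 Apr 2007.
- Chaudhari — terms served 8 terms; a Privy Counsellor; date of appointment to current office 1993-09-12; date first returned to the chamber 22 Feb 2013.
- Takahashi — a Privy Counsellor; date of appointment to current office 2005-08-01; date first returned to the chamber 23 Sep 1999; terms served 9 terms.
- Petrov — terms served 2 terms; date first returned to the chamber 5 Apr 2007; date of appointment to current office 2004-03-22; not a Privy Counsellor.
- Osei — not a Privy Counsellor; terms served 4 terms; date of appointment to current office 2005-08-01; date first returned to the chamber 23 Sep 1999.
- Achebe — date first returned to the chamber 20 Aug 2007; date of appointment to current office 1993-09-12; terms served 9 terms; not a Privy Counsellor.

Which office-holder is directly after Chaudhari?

Petrov

By date of appointment to current office (earlier first): Achebe, Oyelaran and Chaudhari (each 1993-09-12); then Petrov and Kapoor (both 2004-03-22); then Novak, Osei and Takahashi (each 2005-08-01).
Among Achebe, Oyelaran and Chaudhari, by date first returned to the chamber (earlier first): Achebe (20 Aug 2007) before Oyelaran and Chaudhari (22 Feb 2013).
Among Oyelaran and Chaudhari, by terms served (lower first): Oyelaran (3 terms) before Chaudhari (8 terms).
Petrov and Kapoor both have date first returned to the chamber 5 Apr 2007, so the next rule applies.
Among Petrov and Kapoor, by terms served (lower first): Petrov (2 terms) before Kapoor (11 terms).
Novak, Osei and Takahashi all have date first returned to the chamber 23 Sep 1999, so the next rule applies.
Among Novak, Osei and Takahashi, by terms served (lower first): Novak (2 terms) before Osei (4 terms) before Takahashi (9 terms).
Order: Achebe, Oyelaran, Chaudhari, Petrov, Kapoor, Novak, Osei, Takahashi.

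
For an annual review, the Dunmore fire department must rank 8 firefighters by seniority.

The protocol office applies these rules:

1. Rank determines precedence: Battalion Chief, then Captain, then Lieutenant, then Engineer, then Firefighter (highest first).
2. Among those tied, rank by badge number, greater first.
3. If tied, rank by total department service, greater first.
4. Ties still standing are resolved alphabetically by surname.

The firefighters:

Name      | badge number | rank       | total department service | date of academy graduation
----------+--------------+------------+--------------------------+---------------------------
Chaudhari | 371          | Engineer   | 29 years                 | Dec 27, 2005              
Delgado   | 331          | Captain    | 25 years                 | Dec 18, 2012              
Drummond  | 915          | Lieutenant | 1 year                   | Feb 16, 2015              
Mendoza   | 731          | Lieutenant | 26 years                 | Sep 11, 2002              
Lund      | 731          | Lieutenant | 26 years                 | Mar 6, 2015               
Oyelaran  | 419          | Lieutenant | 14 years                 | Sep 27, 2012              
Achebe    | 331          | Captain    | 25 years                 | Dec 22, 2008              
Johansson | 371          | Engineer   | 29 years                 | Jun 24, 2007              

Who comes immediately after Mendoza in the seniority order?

Oyelaran

By rank: Achebe and Delgado (Captain); then Drummond, Lund, Mendoza and Oyelaran (Lieutenant); then Chaudhari and Johansson (Engineer).
Achebe and Delgado both have badge number 331, so the next rule applies.
Achebe and Delgado both have total department service 25 years, so the next rule applies.
Among Achebe and Delgado, alphabetically by surname: Achebe before Delgado.
Among Drummond, Lund, Mendoza and Oyelaran, by badge number (higher first): Drummond (915) before Lund and Mendoza (731) before Oyelaran (419).
Lund and Mendoza both have total department service 26 years, so the next rule applies.
Among Lund and Mendoza, alphabetically by surname: Lund before Mendoza.
Chaudhari and Johansson both have badge number 371, so the next rule applies.
Chaudhari and Johansson both have total department service 29 years, so the next rule applies.
Among Chaudhari and Johansson, alphabetically by surname: Chaudhari before Johansson.
Order: Achebe, Delgado, Drummond, Lund, Mendoza, Oyelaran, Chaudhari, Johansson.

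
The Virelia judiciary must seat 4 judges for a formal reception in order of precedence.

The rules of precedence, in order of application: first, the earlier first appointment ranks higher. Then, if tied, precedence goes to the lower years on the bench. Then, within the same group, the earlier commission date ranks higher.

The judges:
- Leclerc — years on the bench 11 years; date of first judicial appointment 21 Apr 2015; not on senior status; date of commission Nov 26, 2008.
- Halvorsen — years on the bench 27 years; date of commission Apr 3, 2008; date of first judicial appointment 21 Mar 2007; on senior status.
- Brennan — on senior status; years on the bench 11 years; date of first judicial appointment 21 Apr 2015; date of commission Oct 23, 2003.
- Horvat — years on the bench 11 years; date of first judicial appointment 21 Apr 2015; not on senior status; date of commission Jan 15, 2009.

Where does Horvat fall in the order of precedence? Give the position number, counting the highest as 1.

By date of first judicial appointment (earlier first): Halvorsen (21 Mar 2007); then Brennan, Leclerc and Horvat (each 21 Apr 2015).
Brennan, Leclerc and Horvat all have years on the bench 11 years, so the next rule applies.
Among Brennan, Leclerc and Horvat, by date of commission (earlier first): Brennan (Oct 23, 2003) before Leclerc (Nov 26, 2008) before Horvat (Jan 15, 2009).
Order: Halvorsen, Brennan, Leclerc, Horvat. So position 4.

4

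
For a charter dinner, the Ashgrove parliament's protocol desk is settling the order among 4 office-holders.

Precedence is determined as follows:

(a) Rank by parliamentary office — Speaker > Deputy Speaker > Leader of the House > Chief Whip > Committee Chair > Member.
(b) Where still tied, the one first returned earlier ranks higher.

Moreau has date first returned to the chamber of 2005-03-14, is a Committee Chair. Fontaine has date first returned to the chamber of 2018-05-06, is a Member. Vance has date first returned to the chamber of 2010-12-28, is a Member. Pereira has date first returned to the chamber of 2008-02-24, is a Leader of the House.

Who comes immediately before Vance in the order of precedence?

By parliamentary office: Pereira (Leader of the House); then Moreau (Committee Chair); then Vance and Fontaine (Member).
Among Vance and Fontaine, by date first returned to the chamber (earlier first): Vance (2010-12-28) before Fontaine (2018-05-06).
Order: Pereira, Moreau, Vance, Fontaine.

Moreau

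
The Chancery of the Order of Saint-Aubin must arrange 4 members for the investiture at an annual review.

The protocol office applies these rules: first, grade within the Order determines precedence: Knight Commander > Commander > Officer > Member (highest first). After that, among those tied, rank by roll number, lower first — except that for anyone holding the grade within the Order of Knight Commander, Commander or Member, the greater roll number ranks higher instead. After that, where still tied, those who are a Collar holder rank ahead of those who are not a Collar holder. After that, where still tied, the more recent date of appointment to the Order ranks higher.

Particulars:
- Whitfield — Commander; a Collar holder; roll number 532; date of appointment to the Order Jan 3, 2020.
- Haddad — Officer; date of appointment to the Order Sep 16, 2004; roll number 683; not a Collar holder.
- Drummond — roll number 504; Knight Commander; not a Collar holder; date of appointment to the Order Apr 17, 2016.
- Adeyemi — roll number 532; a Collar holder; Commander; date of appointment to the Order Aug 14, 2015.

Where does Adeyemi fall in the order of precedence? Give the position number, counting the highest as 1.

3

By grade within the Order: Drummond (Knight Commander); then Whitfield and Adeyemi (Commander); then Haddad (Officer).
Whitfield and Adeyemi both have roll number 532, so the next rule applies.
Whitfield and Adeyemi are each a Collar holder, so the next rule applies.
Among Whitfield and Adeyemi, by date of appointment to the Order (later first): Whitfield (Jan 3, 2020) before Adeyemi (Aug 14, 2015).
Order: Drummond, Whitfield, Adeyemi, Haddad. So position 3.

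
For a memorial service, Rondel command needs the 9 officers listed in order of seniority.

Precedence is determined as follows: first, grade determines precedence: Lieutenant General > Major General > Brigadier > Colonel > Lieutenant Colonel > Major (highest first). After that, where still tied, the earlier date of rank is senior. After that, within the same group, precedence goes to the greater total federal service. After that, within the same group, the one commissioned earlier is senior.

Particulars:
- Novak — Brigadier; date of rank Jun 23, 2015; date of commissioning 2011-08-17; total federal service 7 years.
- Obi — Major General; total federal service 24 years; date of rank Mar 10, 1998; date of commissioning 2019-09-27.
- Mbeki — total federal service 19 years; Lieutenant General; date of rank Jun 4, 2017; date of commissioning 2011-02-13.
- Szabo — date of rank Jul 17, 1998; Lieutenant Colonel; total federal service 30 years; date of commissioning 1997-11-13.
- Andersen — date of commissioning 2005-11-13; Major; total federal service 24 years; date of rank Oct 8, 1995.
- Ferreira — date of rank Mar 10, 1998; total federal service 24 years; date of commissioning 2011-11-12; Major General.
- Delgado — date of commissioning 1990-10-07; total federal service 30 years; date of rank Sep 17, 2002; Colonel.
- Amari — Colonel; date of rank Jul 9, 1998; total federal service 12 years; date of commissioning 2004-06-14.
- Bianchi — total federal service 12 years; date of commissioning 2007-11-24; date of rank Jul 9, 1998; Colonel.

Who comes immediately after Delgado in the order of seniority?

Szabo

By grade: Mbeki (Lieutenant General); then Ferreira and Obi (Major General); then Novak (Brigadier); then Amari, Bianchi and Delgado (Colonel); then Szabo (Lieutenant Colonel); then Andersen (Major).
Ferreira and Obi both have date of rank Mar 10, 1998, so the next rule applies.
Ferreira and Obi both have total federal service 24 years, so the next rule applies.
Among Ferreira and Obi, by date of commissioning (earlier first): Ferreira (2011-11-12) before Obi (2019-09-27).
Among Amari, Bianchi and Delgado, by date of rank (earlier first): Amari and Bianchi (Jul 9, 1998) before Delgado (Sep 17, 2002).
Amari and Bianchi both have total federal service 12 years, so the next rule applies.
Among Amari and Bianchi, by date of commissioning (earlier first): Amari (2004-06-14) before Bianchi (2007-11-24).
Order: Mbeki, Ferreira, Obi, Novak, Amari, Bianchi, Delgado, Szabo, Andersen.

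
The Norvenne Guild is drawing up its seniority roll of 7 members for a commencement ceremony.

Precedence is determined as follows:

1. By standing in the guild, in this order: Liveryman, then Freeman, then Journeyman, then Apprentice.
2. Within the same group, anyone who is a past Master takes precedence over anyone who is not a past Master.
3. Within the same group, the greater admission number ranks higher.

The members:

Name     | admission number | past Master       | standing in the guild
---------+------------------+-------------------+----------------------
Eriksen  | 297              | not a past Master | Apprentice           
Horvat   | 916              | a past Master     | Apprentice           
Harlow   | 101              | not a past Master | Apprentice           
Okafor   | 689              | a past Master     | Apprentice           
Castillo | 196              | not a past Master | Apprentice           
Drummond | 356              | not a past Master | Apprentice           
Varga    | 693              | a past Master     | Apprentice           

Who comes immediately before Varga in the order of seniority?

By standing in the guild: Horvat, Varga, Okafor, Drummond, Eriksen, Castillo and Harlow (Apprentice).
Among Horvat, Varga, Okafor, Drummond, Eriksen, Castillo and Harlow, a past Master before not a past Master: Horvat, Varga and Okafor (a past Master) before Drummond, Eriksen, Castillo and Harlow (not a past Master).
Among Horvat, Varga and Okafor, by admission number (higher first): Horvat (916) before Varga (693) before Okafor (689).
Among Drummond, Eriksen, Castillo and Harlow, by admission number (higher first): Drummond (356) before Eriksen (297) before Castillo (196) before Harlow (101).
Order: Horvat, Varga, Okafor, Drummond, Eriksen, Castillo, Harlow.

Horvat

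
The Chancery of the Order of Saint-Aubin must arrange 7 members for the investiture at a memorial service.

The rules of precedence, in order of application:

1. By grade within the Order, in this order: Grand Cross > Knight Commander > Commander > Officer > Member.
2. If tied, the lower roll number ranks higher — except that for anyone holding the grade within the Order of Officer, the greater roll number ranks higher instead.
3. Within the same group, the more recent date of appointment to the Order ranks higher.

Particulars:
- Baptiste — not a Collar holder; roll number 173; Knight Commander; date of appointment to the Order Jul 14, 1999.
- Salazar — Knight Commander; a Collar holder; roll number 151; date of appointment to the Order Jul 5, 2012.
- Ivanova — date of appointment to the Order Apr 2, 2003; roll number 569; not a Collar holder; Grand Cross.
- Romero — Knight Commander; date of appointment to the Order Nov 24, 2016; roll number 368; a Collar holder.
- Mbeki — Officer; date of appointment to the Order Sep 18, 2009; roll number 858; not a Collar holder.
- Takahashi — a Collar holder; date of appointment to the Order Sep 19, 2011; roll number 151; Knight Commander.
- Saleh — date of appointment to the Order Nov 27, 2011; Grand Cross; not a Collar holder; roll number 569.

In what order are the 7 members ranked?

By grade within the Order: Saleh and Ivanova (Grand Cross); then Salazar, Takahashi, Baptiste and Romero (Knight Commander); then Mbeki (Officer).
Saleh and Ivanova both have roll number 569, so the next rule applies.
Among Saleh and Ivanova, by date of appointment to the Order (later first): Saleh (Nov 27, 2011) before Ivanova (Apr 2, 2003).
Among Salazar, Takahashi, Baptiste and Romero, by roll number (lower first): Salazar and Takahashi (151) before Baptiste (173) before Romero (368).
Among Salazar and Takahashi, by date of appointment to the Order (later first): Salazar (Jul 5, 2012) before Takahashi (Sep 19, 2011).
Full order: Saleh, Ivanova, Salazar, Takahashi, Baptiste, Romero, Mbeki.

Saleh, Ivanova, Salazar, Takahashi, Baptiste, Romero, Mbeki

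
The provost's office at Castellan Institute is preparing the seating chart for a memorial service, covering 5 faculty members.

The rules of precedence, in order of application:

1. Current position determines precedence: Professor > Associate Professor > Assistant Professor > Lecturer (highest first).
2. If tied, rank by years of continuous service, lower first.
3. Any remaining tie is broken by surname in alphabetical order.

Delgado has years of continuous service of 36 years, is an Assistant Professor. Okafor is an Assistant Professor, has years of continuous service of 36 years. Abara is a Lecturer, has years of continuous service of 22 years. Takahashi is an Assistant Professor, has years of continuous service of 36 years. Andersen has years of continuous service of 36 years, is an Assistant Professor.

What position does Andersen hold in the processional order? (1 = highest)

1

By current position: Andersen, Delgado, Okafor and Takahashi (Assistant Professor); then Abara (Lecturer).
Andersen, Delgado, Okafor and Takahashi all have years of continuous service 36 years, so the next rule applies.
Among Andersen, Delgado, Okafor and Takahashi, alphabetically by surname: Andersen before Delgado before Okafor before Takahashi.
Order: Andersen, Delgado, Okafor, Takahashi, Abara. So position 1.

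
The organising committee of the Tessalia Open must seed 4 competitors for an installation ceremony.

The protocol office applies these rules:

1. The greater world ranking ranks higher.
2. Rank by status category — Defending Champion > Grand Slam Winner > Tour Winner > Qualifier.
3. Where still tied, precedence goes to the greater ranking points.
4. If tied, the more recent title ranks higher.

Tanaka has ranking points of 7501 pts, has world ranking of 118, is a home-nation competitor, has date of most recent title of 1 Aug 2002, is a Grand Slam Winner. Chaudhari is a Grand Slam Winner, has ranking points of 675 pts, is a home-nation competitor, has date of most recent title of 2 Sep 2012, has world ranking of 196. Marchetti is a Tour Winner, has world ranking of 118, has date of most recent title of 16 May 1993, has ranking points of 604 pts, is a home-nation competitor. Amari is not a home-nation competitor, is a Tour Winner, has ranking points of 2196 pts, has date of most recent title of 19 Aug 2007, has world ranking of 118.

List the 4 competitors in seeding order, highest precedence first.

By world ranking (higher first): Chaudhari (196); then Tanaka, Amari and Marchetti (each 118).
Among Tanaka, Amari and Marchetti, by status category: Tanaka (Grand Slam Winner) before Amari and Marchetti (Tour Winner).
Among Amari and Marchetti, by ranking points (higher first): Amari (2196 pts) before Marchetti (604 pts).
Full order: Chaudhari, Tanaka, Amari, Marchetti.

Chaudhari, Tanaka, Amari, Marchetti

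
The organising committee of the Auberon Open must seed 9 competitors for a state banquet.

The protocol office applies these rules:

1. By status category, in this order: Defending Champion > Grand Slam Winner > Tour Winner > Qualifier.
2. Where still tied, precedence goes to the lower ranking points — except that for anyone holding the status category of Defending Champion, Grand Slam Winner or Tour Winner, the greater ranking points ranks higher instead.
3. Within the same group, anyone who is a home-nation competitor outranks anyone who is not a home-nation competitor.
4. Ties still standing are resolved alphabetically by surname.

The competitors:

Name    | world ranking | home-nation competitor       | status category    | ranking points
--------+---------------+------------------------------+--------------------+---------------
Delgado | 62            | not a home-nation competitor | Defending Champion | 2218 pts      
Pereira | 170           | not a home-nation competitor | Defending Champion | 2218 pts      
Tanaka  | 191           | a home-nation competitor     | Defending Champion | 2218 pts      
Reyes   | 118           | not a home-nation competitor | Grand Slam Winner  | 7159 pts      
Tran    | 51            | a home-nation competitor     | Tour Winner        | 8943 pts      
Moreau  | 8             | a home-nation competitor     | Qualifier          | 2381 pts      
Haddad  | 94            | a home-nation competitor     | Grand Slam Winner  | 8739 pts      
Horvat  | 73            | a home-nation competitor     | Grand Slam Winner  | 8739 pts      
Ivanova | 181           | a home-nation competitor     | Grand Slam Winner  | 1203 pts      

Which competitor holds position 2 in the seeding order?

Delgado

By status category: Tanaka, Delgado and Pereira (Defending Champion); then Haddad, Horvat, Reyes and Ivanova (Grand Slam Winner); then Tran (Tour Winner); then Moreau (Qualifier).
Tanaka, Delgado and Pereira all have ranking points 2218 pts, so the next rule applies.
Among Tanaka, Delgado and Pereira, a home-nation competitor before not a home-nation competitor: Tanaka (a home-nation competitor) before Delgado and Pereira (not a home-nation competitor).
Among Delgado and Pereira, alphabetically by surname: Delgado before Pereira.
Among Haddad, Horvat, Reyes and Ivanova, by ranking points (higher first) (reversed rule for this group): Haddad and Horvat (8739 pts) before Reyes (7159 pts) before Ivanova (1203 pts).
Haddad and Horvat are each a home-nation competitor, so the next rule applies.
Among Haddad and Horvat, alphabetically by surname: Haddad before Horvat.
Order: Tanaka, Delgado, Pereira, Haddad, Horvat, Reyes, Ivanova, Tran, Moreau.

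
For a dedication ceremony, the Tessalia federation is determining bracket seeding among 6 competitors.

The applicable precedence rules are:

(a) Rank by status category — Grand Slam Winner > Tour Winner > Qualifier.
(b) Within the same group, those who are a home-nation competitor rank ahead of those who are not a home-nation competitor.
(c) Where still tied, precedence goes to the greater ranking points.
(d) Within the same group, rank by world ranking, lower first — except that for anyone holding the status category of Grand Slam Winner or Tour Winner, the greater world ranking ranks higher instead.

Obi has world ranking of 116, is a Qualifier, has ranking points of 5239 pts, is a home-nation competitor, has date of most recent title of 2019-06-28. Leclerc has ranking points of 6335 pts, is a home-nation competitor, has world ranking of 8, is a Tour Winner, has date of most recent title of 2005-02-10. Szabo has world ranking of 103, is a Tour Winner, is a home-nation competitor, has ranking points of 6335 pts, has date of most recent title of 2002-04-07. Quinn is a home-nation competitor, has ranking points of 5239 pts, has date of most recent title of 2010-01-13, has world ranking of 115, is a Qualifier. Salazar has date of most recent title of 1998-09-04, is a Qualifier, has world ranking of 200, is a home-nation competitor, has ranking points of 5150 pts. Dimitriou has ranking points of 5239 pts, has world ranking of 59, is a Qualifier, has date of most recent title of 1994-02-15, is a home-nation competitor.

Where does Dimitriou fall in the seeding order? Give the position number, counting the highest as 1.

By status category: Szabo and Leclerc (Tour Winner); then Dimitriou, Quinn, Obi and Salazar (Qualifier).
Szabo and Leclerc are each a home-nation competitor, so the next rule applies.
Szabo and Leclerc both have ranking points 6335 pts, so the next rule applies.
Among Szabo and Leclerc, by world ranking (higher first) (reversed rule for this group): Szabo (103) before Leclerc (8).
Dimitriou, Quinn, Obi and Salazar are each a home-nation competitor, so the next rule applies.
Among Dimitriou, Quinn, Obi and Salazar, by ranking points (higher first): Dimitriou, Quinn and Obi (5239 pts) before Salazar (5150 pts).
Among Dimitriou, Quinn and Obi, by world ranking (lower first): Dimitriou (59) before Quinn (115) before Obi (116).
Order: Szabo, Leclerc, Dimitriou, Quinn, Obi, Salazar. So position 3.

3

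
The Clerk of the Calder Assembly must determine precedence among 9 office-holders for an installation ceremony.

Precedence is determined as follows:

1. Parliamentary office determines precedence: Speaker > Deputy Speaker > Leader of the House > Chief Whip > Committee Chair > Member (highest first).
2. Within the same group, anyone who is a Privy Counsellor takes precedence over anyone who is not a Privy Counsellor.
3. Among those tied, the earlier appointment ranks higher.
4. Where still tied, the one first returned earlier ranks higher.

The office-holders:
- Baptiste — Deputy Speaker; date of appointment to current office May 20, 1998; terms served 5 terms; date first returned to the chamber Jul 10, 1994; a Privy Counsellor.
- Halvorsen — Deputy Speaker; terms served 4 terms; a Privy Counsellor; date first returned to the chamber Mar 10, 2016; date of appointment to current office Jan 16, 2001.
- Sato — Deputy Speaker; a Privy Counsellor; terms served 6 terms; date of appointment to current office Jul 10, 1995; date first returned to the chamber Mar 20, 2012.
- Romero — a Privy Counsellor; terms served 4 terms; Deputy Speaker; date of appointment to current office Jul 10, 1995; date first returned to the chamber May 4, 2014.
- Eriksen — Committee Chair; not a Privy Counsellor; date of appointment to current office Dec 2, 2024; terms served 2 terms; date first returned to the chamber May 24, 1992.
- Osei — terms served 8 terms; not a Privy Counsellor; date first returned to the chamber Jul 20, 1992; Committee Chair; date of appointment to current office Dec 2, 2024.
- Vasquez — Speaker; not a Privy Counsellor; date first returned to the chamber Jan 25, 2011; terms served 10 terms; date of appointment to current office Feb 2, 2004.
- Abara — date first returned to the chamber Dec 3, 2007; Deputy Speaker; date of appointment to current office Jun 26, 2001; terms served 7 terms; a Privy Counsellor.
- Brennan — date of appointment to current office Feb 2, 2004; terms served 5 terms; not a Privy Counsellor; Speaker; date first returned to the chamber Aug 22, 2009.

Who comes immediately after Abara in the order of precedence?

Eriksen

By parliamentary office: Brennan and Vasquez (Speaker); then Sato, Romero, Baptiste, Halvorsen and Abara (Deputy Speaker); then Eriksen and Osei (Committee Chair).
Brennan and Vasquez are each not a Privy Counsellor, so the next rule applies.
Brennan and Vasquez both have date of appointment to current office Feb 2, 2004, so the next rule applies.
Among Brennan and Vasquez, by date first returned to the chamber (earlier first): Brennan (Aug 22, 2009) before Vasquez (Jan 25, 2011).
Sato, Romero, Baptiste, Halvorsen and Abara are each a Privy Counsellor, so the next rule applies.
Among Sato, Romero, Baptiste, Halvorsen and Abara, by date of appointment to current office (earlier first): Sato and Romero (Jul 10, 1995) before Baptiste (May 20, 1998) before Halvorsen (Jan 16, 2001) before Abara (Jun 26, 2001).
Among Sato and Romero, by date first returned to the chamber (earlier first): Sato (Mar 20, 2012) before Romero (May 4, 2014).
Eriksen and Osei are each not a Privy Counsellor, so the next rule applies.
Eriksen and Osei both have date of appointment to current office Dec 2, 2024, so the next rule applies.
Among Eriksen and Osei, by date first returned to the chamber (earlier first): Eriksen (May 24, 1992) before Osei (Jul 20, 1992).
Order: Brennan, Vasquez, Sato, Romero, Baptiste, Halvorsen, Abara, Eriksen, Osei.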